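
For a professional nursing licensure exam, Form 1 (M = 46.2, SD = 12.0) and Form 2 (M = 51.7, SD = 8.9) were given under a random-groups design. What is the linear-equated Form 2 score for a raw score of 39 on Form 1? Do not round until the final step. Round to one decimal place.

Linear equating: y = (SD_Y/SD_X)(x − M_X) + M_Y
y = (8.9/12.0)(39 − 46.2) + 51.7
y = 0.741667 × -7.2 + 51.7 = -5.3400 + 51.7 = 46.4

46.4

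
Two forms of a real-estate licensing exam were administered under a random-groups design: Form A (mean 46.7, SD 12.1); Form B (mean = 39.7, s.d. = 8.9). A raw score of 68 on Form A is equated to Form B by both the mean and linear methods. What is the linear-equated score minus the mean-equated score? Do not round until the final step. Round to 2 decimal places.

Mean-equated: 68 + (39.7 − 46.7) = 61.00
Linear-equated: (8.9/12.1)(68 − 46.7) + 39.7 = 55.367
Difference = 55.367 − 61.00 = -5.63

-5.63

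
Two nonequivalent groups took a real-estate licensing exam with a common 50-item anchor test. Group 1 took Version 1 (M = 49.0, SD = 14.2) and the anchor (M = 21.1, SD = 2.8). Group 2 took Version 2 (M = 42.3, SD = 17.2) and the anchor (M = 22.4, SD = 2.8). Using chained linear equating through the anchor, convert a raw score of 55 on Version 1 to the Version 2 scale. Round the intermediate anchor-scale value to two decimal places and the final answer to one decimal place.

Version 1 → anchor (Group 1): v = (2.8/14.2)(55 − 49.0) + 21.1 = 22.28
anchor → Version 2 (Group 2): y = (17.2/2.8)(22.28 − 22.4) + 42.3 = 41.6

41.6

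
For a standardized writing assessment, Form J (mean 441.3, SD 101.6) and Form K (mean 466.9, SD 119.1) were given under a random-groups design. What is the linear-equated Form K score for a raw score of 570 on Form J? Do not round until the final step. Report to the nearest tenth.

Linear equating: y = (SD_Y/SD_X)(x − M_X) + M_Y
y = (119.1/101.6)(570 − 441.3) + 466.9
y = 1.172244 × 128.7 + 466.9 = 150.8678 + 466.9 = 617.8

617.8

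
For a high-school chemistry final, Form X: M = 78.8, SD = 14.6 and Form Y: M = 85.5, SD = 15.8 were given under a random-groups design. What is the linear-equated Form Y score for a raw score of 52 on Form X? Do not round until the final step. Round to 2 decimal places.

Linear equating: y = (SD_Y/SD_X)(x − M_X) + M_Y
y = (15.8/14.6)(52 − 78.8) + 85.5
y = 1.082192 × -26.8 + 85.5 = -29.0027 + 85.5 = 56.50

56.50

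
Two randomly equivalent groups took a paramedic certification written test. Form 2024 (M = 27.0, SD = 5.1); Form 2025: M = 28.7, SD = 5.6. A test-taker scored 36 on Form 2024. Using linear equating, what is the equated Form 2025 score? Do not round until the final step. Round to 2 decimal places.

38.58

Linear equating: y = (SD_Y/SD_X)(x − M_X) + M_Y
y = (5.6/5.1)(36 − 27.0) + 28.7
y = 1.098039 × 9.0 + 28.7 = 9.8824 + 28.7 = 38.58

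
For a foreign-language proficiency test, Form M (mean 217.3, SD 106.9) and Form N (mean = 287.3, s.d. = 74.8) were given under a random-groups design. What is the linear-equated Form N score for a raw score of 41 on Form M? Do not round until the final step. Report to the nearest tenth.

Linear equating: y = (SD_Y/SD_X)(x − M_X) + M_Y
y = (74.8/106.9)(41 − 217.3) + 287.3
y = 0.699719 × -176.3 + 287.3 = -123.3605 + 287.3 = 163.9

163.9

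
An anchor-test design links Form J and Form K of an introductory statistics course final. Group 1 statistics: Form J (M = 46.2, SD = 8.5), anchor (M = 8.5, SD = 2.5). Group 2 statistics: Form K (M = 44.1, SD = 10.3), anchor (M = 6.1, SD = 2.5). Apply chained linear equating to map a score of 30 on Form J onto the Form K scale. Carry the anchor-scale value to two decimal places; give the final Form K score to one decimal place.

Form J → anchor (Group 1): v = (2.5/8.5)(30 − 46.2) + 8.5 = 3.74
anchor → Form K (Group 2): y = (10.3/2.5)(3.74 − 6.1) + 44.1 = 34.4

34.4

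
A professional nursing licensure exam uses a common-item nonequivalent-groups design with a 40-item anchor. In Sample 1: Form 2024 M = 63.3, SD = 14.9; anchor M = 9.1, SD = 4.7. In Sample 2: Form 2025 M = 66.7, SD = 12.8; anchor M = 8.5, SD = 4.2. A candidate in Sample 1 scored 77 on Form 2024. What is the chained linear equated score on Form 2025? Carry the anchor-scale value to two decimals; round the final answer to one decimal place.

Form 2024 → anchor (Sample 1): v = (4.7/14.9)(77 − 63.3) + 9.1 = 13.42
anchor → Form 2025 (Sample 2): y = (12.8/4.2)(13.42 − 8.5) + 66.7 = 81.7

81.7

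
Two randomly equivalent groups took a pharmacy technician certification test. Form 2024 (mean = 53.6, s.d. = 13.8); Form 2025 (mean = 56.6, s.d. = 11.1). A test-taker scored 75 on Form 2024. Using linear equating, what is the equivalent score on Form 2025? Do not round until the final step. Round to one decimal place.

Linear equating: y = (SD_Y/SD_X)(x − M_X) + M_Y
y = (11.1/13.8)(75 − 53.6) + 56.6
y = 0.804348 × 21.4 + 56.6 = 17.2130 + 56.6 = 73.8

73.8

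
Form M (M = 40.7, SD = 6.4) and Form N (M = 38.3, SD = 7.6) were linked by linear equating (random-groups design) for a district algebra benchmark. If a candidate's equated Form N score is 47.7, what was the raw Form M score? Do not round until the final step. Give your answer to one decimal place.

Invert y = (SD_Y/SD_X)(x − M_X) + M_Y:
x = (SD_X/SD_Y)(y − M_Y) + M_X = (6.4/7.6)(47.7 − 38.3) + 40.7
x = 0.842105 × 9.400 + 40.7 = 48.6

48.6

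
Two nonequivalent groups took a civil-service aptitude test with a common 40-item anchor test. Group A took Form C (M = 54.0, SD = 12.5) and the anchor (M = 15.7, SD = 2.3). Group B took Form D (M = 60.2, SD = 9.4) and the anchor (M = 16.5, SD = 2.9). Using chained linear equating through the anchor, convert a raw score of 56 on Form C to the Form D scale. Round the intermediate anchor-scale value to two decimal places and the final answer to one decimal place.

Form C → anchor (Group A): v = (2.3/12.5)(56 − 54.0) + 15.7 = 16.07
anchor → Form D (Group B): y = (9.4/2.9)(16.07 − 16.5) + 60.2 = 58.8

58.8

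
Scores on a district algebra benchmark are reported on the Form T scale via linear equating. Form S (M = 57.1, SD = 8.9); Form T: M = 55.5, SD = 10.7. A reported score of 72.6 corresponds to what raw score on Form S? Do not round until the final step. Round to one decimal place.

Invert y = (SD_Y/SD_X)(x − M_X) + M_Y:
x = (SD_X/SD_Y)(y − M_Y) + M_X = (8.9/10.7)(72.6 − 55.5) + 57.1
x = 0.831776 × 17.100 + 57.1 = 71.3

71.3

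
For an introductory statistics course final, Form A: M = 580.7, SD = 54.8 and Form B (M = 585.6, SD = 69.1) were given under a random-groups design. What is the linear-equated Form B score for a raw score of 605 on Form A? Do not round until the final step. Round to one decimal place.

616.2

Linear equating: y = (SD_Y/SD_X)(x − M_X) + M_Y
y = (69.1/54.8)(605 − 580.7) + 585.6
y = 1.260949 × 24.3 + 585.6 = 30.6411 + 585.6 = 616.2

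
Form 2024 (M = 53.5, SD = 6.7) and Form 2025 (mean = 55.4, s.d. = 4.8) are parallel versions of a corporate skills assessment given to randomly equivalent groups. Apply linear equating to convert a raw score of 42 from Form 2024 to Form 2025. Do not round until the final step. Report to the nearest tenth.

Linear equating: y = (SD_Y/SD_X)(x − M_X) + M_Y
y = (4.8/6.7)(42 − 53.5) + 55.4
y = 0.716418 × -11.5 + 55.4 = -8.2388 + 55.4 = 47.2

47.2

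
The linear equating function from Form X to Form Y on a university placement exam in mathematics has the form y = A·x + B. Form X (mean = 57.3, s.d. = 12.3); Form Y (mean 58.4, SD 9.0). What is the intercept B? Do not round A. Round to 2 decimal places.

A = SD_Y / SD_X = 9.0 / 12.3 = 0.731707
B = M_Y − A·M_X = 58.4 − 0.731707 × 57.3 = 16.47

16.47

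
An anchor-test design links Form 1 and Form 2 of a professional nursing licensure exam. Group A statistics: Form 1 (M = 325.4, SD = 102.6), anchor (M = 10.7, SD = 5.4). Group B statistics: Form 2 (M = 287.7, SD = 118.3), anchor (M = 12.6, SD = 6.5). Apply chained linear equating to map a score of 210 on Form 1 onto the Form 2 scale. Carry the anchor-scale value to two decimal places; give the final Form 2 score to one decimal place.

Form 1 → anchor (Group A): v = (5.4/102.6)(210 − 325.4) + 10.7 = 4.63
anchor → Form 2 (Group B): y = (118.3/6.5)(4.63 − 12.6) + 287.7 = 142.6

142.6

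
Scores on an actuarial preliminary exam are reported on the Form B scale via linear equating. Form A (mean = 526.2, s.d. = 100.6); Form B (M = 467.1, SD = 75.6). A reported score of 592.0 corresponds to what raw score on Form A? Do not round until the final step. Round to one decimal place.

692.4

Invert y = (SD_Y/SD_X)(x − M_X) + M_Y:
x = (SD_X/SD_Y)(y − M_Y) + M_X = (100.6/75.6)(592.0 − 467.1) + 526.2
x = 1.330688 × 124.900 + 526.2 = 692.4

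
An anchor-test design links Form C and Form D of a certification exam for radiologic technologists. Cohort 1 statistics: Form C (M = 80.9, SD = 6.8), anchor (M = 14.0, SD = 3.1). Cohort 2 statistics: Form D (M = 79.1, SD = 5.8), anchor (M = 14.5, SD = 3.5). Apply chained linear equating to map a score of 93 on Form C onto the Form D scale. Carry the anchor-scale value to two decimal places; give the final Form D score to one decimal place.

Form C → anchor (Cohort 1): v = (3.1/6.8)(93 − 80.9) + 14.0 = 19.52
anchor → Form D (Cohort 2): y = (5.8/3.5)(19.52 − 14.5) + 79.1 = 87.4

87.4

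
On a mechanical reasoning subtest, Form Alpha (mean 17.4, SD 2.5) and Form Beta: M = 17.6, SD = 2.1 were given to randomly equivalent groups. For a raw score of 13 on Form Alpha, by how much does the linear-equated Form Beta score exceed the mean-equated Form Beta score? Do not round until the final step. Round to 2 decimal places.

Mean-equated: 13 + (17.6 − 17.4) = 13.20
Linear-equated: (2.1/2.5)(13 − 17.4) + 17.6 = 13.904
Difference = 13.904 − 13.20 = 0.70

0.70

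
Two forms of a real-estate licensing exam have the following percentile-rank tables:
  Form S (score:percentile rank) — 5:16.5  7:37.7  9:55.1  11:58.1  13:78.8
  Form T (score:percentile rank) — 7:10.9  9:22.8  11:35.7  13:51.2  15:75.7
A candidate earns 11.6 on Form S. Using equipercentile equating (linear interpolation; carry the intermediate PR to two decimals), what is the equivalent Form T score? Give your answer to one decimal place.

PR of 11.6 on Form S: 58.1 + (11.6 − 11)/(13 − 11) × (78.8 − 58.1) = 64.31
On Form T, PR 64.31 falls between score 13 (PR 51.2) and 15 (PR 75.7).
Interpolate: 13 + (64.31 − 51.2)/(75.7 − 51.2) × (15 − 13) = 14.1

14.1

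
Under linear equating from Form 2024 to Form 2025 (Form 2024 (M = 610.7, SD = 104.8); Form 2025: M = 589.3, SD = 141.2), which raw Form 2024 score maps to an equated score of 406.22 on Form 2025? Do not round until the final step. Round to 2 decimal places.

Invert y = (SD_Y/SD_X)(x − M_X) + M_Y:
x = (SD_X/SD_Y)(y − M_Y) + M_X = (104.8/141.2)(406.22 − 589.3) + 610.7
x = 0.742210 × -183.080 + 610.7 = 474.82

474.82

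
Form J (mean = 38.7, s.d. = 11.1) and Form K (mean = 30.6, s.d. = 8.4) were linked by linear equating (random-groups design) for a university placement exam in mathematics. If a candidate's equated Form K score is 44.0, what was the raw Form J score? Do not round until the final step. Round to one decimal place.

Invert y = (SD_Y/SD_X)(x − M_X) + M_Y:
x = (SD_X/SD_Y)(y − M_Y) + M_X = (11.1/8.4)(44.0 − 30.6) + 38.7
x = 1.321429 × 13.400 + 38.7 = 56.4

56.4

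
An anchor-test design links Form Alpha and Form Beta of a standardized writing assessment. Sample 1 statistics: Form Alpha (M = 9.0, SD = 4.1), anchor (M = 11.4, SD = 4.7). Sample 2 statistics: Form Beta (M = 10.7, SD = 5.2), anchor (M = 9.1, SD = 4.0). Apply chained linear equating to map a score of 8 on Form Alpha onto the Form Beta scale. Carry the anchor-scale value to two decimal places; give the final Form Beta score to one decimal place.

12.2

Form Alpha → anchor (Sample 1): v = (4.7/4.1)(8 − 9.0) + 11.4 = 10.25
anchor → Form Beta (Sample 2): y = (5.2/4.0)(10.25 − 9.1) + 10.7 = 12.2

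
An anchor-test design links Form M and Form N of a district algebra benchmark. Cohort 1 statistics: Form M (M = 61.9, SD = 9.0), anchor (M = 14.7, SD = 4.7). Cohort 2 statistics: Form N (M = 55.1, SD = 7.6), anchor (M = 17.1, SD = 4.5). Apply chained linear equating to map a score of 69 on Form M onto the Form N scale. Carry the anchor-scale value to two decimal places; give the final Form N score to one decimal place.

Form M → anchor (Cohort 1): v = (4.7/9.0)(69 − 61.9) + 14.7 = 18.41
anchor → Form N (Cohort 2): y = (7.6/4.5)(18.41 − 17.1) + 55.1 = 57.3

57.3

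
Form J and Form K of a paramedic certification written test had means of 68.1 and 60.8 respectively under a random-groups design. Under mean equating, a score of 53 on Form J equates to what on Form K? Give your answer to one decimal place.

45.7

Mean equating: y = x + (M_Y − M_X) = 53 + (60.8 − 68.1) = 45.7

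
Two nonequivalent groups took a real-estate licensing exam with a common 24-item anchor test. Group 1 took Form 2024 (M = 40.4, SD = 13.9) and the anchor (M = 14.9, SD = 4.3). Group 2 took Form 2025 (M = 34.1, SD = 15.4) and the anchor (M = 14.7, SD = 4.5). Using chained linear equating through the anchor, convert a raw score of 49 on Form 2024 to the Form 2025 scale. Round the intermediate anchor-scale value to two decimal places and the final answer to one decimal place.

43.9

Form 2024 → anchor (Group 1): v = (4.3/13.9)(49 − 40.4) + 14.9 = 17.56
anchor → Form 2025 (Group 2): y = (15.4/4.5)(17.56 − 14.7) + 34.1 = 43.9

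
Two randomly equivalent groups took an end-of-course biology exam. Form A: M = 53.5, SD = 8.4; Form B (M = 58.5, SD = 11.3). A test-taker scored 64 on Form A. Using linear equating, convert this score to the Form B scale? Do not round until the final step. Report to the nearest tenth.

72.6

Linear equating: y = (SD_Y/SD_X)(x − M_X) + M_Y
y = (11.3/8.4)(64 − 53.5) + 58.5
y = 1.345238 × 10.5 + 58.5 = 14.1250 + 58.5 = 72.6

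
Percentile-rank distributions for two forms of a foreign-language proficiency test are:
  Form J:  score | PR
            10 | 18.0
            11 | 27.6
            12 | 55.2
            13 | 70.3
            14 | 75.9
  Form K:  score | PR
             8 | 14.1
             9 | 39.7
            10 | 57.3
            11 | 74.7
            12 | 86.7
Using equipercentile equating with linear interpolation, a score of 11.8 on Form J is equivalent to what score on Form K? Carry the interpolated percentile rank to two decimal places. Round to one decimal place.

9.6

PR of 11.8 on Form J: 27.6 + (11.8 − 11)/(12 − 11) × (55.2 − 27.6) = 49.68
On Form K, PR 49.68 falls between score 9 (PR 39.7) and 10 (PR 57.3).
Interpolate: 9 + (49.68 − 39.7)/(57.3 − 39.7) × (10 − 9) = 9.6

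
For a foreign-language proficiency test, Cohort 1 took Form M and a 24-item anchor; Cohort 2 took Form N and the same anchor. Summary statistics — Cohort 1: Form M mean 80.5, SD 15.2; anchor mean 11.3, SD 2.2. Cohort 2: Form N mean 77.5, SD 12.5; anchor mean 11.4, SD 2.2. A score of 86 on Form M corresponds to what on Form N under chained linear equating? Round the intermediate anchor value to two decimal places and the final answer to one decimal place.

Form M → anchor (Cohort 1): v = (2.2/15.2)(86 − 80.5) + 11.3 = 12.10
anchor → Form N (Cohort 2): y = (12.5/2.2)(12.10 − 11.4) + 77.5 = 81.5

81.5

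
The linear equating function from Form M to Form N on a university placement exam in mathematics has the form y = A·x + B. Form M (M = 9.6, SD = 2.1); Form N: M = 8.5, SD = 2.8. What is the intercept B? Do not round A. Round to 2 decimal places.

-4.30

A = SD_Y / SD_X = 2.8 / 2.1 = 1.333333
B = M_Y − A·M_X = 8.5 − 1.333333 × 9.6 = -4.30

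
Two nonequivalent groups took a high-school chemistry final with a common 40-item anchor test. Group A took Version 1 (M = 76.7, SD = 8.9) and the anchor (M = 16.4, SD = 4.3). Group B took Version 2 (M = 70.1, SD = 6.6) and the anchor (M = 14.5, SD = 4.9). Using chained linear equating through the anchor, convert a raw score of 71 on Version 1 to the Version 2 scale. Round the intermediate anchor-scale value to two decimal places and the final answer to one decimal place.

69.0

Version 1 → anchor (Group A): v = (4.3/8.9)(71 − 76.7) + 16.4 = 13.65
anchor → Version 2 (Group B): y = (6.6/4.9)(13.65 − 14.5) + 70.1 = 69.0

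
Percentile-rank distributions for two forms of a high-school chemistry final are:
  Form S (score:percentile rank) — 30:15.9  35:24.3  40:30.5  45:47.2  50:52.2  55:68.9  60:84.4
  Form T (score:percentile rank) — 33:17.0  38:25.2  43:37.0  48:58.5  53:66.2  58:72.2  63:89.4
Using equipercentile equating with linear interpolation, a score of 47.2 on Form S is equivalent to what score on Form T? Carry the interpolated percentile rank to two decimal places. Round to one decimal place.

PR of 47.2 on Form S: 47.2 + (47.2 − 45)/(50 − 45) × (52.2 − 47.2) = 49.40
On Form T, PR 49.40 falls between score 43 (PR 37.0) and 48 (PR 58.5).
Interpolate: 43 + (49.40 − 37.0)/(58.5 − 37.0) × (48 − 43) = 45.9

45.9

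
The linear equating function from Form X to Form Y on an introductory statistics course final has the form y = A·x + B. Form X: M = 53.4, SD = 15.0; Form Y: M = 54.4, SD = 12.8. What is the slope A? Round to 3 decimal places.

0.853

A = SD_Y / SD_X = 12.8 / 15.0 = 0.853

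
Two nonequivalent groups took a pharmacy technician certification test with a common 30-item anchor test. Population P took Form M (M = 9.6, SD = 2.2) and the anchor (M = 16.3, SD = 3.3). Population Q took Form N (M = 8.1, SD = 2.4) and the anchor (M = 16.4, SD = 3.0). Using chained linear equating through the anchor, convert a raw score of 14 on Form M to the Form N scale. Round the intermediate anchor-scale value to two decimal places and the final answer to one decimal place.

13.3

Form M → anchor (Population P): v = (3.3/2.2)(14 − 9.6) + 16.3 = 22.90
anchor → Form N (Population Q): y = (2.4/3.0)(22.90 − 16.4) + 8.1 = 13.3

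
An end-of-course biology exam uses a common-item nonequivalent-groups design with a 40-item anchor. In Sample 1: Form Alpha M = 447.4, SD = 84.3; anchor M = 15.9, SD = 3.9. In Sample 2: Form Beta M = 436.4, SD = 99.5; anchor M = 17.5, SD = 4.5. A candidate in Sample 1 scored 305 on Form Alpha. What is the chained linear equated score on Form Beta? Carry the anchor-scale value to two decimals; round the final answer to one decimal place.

255.3

Form Alpha → anchor (Sample 1): v = (3.9/84.3)(305 − 447.4) + 15.9 = 9.31
anchor → Form Beta (Sample 2): y = (99.5/4.5)(9.31 − 17.5) + 436.4 = 255.3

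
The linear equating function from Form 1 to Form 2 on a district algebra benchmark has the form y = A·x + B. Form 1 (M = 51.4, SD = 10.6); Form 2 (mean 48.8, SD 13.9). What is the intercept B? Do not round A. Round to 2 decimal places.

A = SD_Y / SD_X = 13.9 / 10.6 = 1.311321
B = M_Y − A·M_X = 48.8 − 1.311321 × 51.4 = -18.60

-18.60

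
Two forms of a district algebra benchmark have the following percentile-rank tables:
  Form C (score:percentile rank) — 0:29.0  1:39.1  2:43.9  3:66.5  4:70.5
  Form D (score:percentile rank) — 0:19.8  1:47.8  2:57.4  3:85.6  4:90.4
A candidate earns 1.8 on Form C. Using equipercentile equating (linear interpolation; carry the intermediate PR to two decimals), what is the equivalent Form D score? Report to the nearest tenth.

PR of 1.8 on Form C: 39.1 + (1.8 − 1)/(2 − 1) × (43.9 − 39.1) = 42.94
On Form D, PR 42.94 falls between score 0 (PR 19.8) and 1 (PR 47.8).
Interpolate: 0 + (42.94 − 19.8)/(47.8 − 19.8) × (1 − 0) = 0.8

0.8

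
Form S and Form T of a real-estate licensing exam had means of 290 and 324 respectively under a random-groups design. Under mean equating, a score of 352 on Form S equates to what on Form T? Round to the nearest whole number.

386

Mean equating: y = x + (M_Y − M_X) = 352 + (324 − 290) = 386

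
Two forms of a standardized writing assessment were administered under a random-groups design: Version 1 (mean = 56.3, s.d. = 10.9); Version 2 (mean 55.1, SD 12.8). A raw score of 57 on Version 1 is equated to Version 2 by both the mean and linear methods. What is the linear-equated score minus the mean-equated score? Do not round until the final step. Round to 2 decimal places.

Mean-equated: 57 + (55.1 − 56.3) = 55.80
Linear-equated: (12.8/10.9)(57 − 56.3) + 55.1 = 55.922
Difference = 55.922 − 55.80 = 0.12

0.12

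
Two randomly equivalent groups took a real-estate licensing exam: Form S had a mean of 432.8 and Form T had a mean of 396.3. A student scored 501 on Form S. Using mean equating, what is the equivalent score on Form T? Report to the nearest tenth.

464.5

Mean equating: y = x + (M_Y − M_X) = 501 + (396.3 − 432.8) = 464.5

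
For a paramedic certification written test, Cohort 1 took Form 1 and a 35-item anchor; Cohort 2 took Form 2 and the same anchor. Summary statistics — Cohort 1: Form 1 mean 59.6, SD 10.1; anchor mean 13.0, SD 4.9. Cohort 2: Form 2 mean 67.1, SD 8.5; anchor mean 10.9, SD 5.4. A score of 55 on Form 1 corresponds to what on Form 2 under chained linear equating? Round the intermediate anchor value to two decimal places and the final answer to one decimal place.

66.9

Form 1 → anchor (Cohort 1): v = (4.9/10.1)(55 − 59.6) + 13.0 = 10.77
anchor → Form 2 (Cohort 2): y = (8.5/5.4)(10.77 − 10.9) + 67.1 = 66.9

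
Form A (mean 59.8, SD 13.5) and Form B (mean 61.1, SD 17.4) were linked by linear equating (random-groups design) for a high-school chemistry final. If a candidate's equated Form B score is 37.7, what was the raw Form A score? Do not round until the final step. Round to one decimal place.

Invert y = (SD_Y/SD_X)(x − M_X) + M_Y:
x = (SD_X/SD_Y)(y − M_Y) + M_X = (13.5/17.4)(37.7 − 61.1) + 59.8
x = 0.775862 × -23.400 + 59.8 = 41.6

41.6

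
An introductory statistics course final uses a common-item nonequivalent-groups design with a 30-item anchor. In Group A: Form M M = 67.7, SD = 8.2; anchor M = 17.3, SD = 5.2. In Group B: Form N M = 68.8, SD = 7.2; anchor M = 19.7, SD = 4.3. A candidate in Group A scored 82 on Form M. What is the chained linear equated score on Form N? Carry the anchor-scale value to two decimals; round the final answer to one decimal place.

Form M → anchor (Group A): v = (5.2/8.2)(82 − 67.7) + 17.3 = 26.37
anchor → Form N (Group B): y = (7.2/4.3)(26.37 − 19.7) + 68.8 = 80.0

80.0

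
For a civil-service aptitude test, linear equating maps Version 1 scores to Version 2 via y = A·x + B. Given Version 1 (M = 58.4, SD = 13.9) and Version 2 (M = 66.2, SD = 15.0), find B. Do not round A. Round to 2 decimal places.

A = SD_Y / SD_X = 15.0 / 13.9 = 1.079137
B = M_Y − A·M_X = 66.2 − 1.079137 × 58.4 = 3.18

3.18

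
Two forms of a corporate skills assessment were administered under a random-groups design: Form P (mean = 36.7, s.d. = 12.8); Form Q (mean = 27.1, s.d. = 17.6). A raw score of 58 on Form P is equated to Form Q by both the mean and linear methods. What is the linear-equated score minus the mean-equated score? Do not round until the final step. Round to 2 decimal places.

7.99

Mean-equated: 58 + (27.1 − 36.7) = 48.40
Linear-equated: (17.6/12.8)(58 − 36.7) + 27.1 = 56.387
Difference = 56.387 − 48.40 = 7.99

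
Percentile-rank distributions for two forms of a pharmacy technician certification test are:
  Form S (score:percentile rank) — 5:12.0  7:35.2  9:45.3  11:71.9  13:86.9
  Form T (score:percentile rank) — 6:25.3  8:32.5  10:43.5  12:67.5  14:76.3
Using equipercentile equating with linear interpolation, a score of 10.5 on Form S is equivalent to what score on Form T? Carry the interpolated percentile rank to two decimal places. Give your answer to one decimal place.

11.8

PR of 10.5 on Form S: 45.3 + (10.5 − 9)/(11 − 9) × (71.9 − 45.3) = 65.25
On Form T, PR 65.25 falls between score 10 (PR 43.5) and 12 (PR 67.5).
Interpolate: 10 + (65.25 − 43.5)/(67.5 − 43.5) × (12 − 10) = 11.8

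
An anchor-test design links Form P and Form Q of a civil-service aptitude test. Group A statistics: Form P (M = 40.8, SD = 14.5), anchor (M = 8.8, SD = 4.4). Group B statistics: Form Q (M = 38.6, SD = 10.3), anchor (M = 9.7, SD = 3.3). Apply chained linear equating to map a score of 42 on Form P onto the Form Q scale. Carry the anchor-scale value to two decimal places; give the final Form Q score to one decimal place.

36.9

Form P → anchor (Group A): v = (4.4/14.5)(42 − 40.8) + 8.8 = 9.16
anchor → Form Q (Group B): y = (10.3/3.3)(9.16 − 9.7) + 38.6 = 36.9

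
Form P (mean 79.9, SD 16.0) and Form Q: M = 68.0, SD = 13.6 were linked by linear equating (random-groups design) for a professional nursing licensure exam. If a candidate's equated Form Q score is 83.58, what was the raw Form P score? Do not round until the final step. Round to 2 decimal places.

98.23

Invert y = (SD_Y/SD_X)(x − M_X) + M_Y:
x = (SD_X/SD_Y)(y − M_Y) + M_X = (16.0/13.6)(83.58 − 68.0) + 79.9
x = 1.176471 × 15.580 + 79.9 = 98.23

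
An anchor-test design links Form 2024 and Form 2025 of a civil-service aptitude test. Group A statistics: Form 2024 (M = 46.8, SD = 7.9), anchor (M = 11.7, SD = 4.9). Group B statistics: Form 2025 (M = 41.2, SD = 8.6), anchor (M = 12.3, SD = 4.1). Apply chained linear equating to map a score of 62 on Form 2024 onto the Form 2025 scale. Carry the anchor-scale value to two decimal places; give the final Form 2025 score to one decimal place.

59.7

Form 2024 → anchor (Group A): v = (4.9/7.9)(62 − 46.8) + 11.7 = 21.13
anchor → Form 2025 (Group B): y = (8.6/4.1)(21.13 − 12.3) + 41.2 = 59.7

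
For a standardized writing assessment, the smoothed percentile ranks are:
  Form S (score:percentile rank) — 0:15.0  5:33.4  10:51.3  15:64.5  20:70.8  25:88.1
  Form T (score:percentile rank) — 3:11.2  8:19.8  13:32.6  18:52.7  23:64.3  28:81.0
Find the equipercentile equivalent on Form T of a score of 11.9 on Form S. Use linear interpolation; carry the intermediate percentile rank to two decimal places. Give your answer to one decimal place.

19.6

PR of 11.9 on Form S: 51.3 + (11.9 − 10)/(15 − 10) × (64.5 − 51.3) = 56.32
On Form T, PR 56.32 falls between score 18 (PR 52.7) and 23 (PR 64.3).
Interpolate: 18 + (56.32 − 52.7)/(64.3 − 52.7) × (23 − 18) = 19.6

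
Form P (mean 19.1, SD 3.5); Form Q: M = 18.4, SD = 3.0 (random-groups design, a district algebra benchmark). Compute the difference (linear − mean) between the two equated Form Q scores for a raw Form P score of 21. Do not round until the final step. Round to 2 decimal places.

Mean-equated: 21 + (18.4 − 19.1) = 20.30
Linear-equated: (3.0/3.5)(21 − 19.1) + 18.4 = 20.029
Difference = 20.029 − 20.30 = -0.27

-0.27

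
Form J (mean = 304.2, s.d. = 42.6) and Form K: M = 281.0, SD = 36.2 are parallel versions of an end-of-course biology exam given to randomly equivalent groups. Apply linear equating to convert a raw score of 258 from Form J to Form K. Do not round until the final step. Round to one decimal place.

241.7

Linear equating: y = (SD_Y/SD_X)(x − M_X) + M_Y
y = (36.2/42.6)(258 − 304.2) + 281.0
y = 0.849765 × -46.2 + 281.0 = -39.2592 + 281.0 = 241.7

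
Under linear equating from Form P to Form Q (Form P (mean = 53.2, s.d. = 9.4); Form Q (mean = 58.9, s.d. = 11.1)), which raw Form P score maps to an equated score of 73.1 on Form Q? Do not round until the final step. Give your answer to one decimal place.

Invert y = (SD_Y/SD_X)(x − M_X) + M_Y:
x = (SD_X/SD_Y)(y − M_Y) + M_X = (9.4/11.1)(73.1 − 58.9) + 53.2
x = 0.846847 × 14.200 + 53.2 = 65.2

65.2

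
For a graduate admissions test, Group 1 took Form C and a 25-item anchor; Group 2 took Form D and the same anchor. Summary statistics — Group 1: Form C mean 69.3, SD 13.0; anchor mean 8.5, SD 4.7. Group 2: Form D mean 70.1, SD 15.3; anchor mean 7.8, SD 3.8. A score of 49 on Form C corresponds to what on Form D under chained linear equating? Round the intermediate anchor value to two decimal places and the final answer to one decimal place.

Form C → anchor (Group 1): v = (4.7/13.0)(49 − 69.3) + 8.5 = 1.16
anchor → Form D (Group 2): y = (15.3/3.8)(1.16 − 7.8) + 70.1 = 43.4

43.4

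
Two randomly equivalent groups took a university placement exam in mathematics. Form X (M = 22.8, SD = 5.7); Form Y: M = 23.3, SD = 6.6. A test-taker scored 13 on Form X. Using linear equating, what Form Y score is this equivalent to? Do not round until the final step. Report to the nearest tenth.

12.0

Linear equating: y = (SD_Y/SD_X)(x − M_X) + M_Y
y = (6.6/5.7)(13 − 22.8) + 23.3
y = 1.157895 × -9.8 + 23.3 = -11.3474 + 23.3 = 12.0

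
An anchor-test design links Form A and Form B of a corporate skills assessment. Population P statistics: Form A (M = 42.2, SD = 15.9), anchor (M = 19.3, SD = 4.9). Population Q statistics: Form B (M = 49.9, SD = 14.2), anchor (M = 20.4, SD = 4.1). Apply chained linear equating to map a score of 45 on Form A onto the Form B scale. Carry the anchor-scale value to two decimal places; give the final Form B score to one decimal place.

49.1

Form A → anchor (Population P): v = (4.9/15.9)(45 − 42.2) + 19.3 = 20.16
anchor → Form B (Population Q): y = (14.2/4.1)(20.16 − 20.4) + 49.9 = 49.1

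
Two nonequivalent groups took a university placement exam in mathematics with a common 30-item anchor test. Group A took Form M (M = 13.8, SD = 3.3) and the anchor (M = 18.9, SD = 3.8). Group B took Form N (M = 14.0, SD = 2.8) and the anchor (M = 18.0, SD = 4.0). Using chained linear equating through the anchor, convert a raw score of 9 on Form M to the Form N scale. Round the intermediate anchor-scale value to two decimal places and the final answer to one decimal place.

10.8

Form M → anchor (Group A): v = (3.8/3.3)(9 − 13.8) + 18.9 = 13.37
anchor → Form N (Group B): y = (2.8/4.0)(13.37 − 18.0) + 14.0 = 10.8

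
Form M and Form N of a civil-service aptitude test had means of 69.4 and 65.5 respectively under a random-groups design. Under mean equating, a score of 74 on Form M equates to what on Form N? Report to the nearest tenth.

70.1

Mean equating: y = x + (M_Y − M_X) = 74 + (65.5 − 69.4) = 70.1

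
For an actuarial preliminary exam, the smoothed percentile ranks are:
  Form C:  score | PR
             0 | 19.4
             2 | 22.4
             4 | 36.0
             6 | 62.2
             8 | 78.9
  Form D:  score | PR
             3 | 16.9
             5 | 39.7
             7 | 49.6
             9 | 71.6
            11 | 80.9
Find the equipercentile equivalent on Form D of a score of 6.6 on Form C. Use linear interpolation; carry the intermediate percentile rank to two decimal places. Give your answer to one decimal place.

PR of 6.6 on Form C: 62.2 + (6.6 − 6)/(8 − 6) × (78.9 − 62.2) = 67.21
On Form D, PR 67.21 falls between score 7 (PR 49.6) and 9 (PR 71.6).
Interpolate: 7 + (67.21 − 49.6)/(71.6 − 49.6) × (9 − 7) = 8.6

8.6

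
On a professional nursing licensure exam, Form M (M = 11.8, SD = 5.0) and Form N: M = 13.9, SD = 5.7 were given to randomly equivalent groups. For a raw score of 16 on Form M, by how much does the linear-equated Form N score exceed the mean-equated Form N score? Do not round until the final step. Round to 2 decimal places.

Mean-equated: 16 + (13.9 − 11.8) = 18.10
Linear-equated: (5.7/5.0)(16 − 11.8) + 13.9 = 18.688
Difference = 18.688 − 18.10 = 0.59

0.59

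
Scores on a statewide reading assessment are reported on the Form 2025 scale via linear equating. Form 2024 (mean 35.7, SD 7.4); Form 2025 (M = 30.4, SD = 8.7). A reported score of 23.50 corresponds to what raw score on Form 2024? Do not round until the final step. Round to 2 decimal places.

29.83

Invert y = (SD_Y/SD_X)(x − M_X) + M_Y:
x = (SD_X/SD_Y)(y − M_Y) + M_X = (7.4/8.7)(23.50 − 30.4) + 35.7
x = 0.850575 × -6.900 + 35.7 = 29.83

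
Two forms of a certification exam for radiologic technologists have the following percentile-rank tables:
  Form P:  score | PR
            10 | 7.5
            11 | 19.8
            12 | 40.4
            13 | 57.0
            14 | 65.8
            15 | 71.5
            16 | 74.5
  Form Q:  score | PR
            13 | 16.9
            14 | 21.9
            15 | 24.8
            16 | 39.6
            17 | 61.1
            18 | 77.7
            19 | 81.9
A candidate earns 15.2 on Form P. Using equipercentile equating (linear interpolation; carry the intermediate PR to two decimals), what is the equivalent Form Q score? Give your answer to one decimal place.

PR of 15.2 on Form P: 71.5 + (15.2 − 15)/(16 − 15) × (74.5 − 71.5) = 72.10
On Form Q, PR 72.10 falls between score 17 (PR 61.1) and 18 (PR 77.7).
Interpolate: 17 + (72.10 − 61.1)/(77.7 − 61.1) × (18 − 17) = 17.7

17.7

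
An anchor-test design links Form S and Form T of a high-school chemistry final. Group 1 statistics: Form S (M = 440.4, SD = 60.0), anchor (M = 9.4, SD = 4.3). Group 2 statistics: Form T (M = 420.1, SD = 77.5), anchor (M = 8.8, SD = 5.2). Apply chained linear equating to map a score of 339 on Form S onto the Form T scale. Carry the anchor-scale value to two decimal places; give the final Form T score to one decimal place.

320.7

Form S → anchor (Group 1): v = (4.3/60.0)(339 − 440.4) + 9.4 = 2.13
anchor → Form T (Group 2): y = (77.5/5.2)(2.13 − 8.8) + 420.1 = 320.7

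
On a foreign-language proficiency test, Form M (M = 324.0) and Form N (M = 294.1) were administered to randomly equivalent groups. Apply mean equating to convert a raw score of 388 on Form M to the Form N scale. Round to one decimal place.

358.1

Mean equating: y = x + (M_Y − M_X) = 388 + (294.1 − 324.0) = 358.1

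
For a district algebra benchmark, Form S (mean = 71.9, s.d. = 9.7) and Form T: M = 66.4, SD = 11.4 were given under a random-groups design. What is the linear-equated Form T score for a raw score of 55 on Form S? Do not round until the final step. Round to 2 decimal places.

Linear equating: y = (SD_Y/SD_X)(x − M_X) + M_Y
y = (11.4/9.7)(55 − 71.9) + 66.4
y = 1.175258 × -16.9 + 66.4 = -19.8619 + 66.4 = 46.54

46.54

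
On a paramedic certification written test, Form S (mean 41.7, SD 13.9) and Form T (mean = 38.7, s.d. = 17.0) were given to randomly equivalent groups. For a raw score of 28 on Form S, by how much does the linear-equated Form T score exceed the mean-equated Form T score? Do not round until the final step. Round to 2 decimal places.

Mean-equated: 28 + (38.7 − 41.7) = 25.00
Linear-equated: (17.0/13.9)(28 − 41.7) + 38.7 = 21.945
Difference = 21.945 − 25.00 = -3.06

-3.06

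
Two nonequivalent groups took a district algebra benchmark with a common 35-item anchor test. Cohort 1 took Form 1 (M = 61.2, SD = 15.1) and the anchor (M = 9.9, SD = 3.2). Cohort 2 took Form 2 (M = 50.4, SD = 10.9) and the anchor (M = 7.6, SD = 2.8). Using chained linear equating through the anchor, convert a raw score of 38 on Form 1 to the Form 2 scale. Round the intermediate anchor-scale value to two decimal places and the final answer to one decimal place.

Form 1 → anchor (Cohort 1): v = (3.2/15.1)(38 − 61.2) + 9.9 = 4.98
anchor → Form 2 (Cohort 2): y = (10.9/2.8)(4.98 − 7.6) + 50.4 = 40.2

40.2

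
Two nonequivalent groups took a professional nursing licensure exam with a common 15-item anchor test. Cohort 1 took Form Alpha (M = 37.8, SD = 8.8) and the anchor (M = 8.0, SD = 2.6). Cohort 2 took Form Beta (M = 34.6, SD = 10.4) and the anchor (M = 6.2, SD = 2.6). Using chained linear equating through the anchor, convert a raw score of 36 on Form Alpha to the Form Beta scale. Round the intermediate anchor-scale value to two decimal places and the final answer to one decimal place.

Form Alpha → anchor (Cohort 1): v = (2.6/8.8)(36 − 37.8) + 8.0 = 7.47
anchor → Form Beta (Cohort 2): y = (10.4/2.6)(7.47 − 6.2) + 34.6 = 39.7

39.7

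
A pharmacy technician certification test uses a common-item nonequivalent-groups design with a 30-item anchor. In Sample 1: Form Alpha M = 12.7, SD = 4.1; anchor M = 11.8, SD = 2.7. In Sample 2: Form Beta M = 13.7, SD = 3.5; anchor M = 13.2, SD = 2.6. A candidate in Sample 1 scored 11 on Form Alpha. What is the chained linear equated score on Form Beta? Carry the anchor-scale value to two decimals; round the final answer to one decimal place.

10.3

Form Alpha → anchor (Sample 1): v = (2.7/4.1)(11 − 12.7) + 11.8 = 10.68
anchor → Form Beta (Sample 2): y = (3.5/2.6)(10.68 − 13.2) + 13.7 = 10.3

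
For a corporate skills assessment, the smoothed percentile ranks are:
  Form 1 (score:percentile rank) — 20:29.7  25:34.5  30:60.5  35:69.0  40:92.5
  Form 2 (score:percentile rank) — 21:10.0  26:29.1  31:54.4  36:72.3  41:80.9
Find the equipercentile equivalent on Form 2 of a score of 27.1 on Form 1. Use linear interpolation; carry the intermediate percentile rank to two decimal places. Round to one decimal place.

29.2

PR of 27.1 on Form 1: 34.5 + (27.1 − 25)/(30 − 25) × (60.5 − 34.5) = 45.42
On Form 2, PR 45.42 falls between score 26 (PR 29.1) and 31 (PR 54.4).
Interpolate: 26 + (45.42 − 29.1)/(54.4 − 29.1) × (31 − 26) = 29.2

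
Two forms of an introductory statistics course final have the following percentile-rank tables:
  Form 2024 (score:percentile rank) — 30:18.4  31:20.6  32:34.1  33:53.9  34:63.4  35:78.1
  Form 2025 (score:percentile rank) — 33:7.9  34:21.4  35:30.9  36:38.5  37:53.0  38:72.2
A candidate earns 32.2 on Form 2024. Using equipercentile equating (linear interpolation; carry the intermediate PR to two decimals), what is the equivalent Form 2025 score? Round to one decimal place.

35.9

PR of 32.2 on Form 2024: 34.1 + (32.2 − 32)/(33 − 32) × (53.9 − 34.1) = 38.06
On Form 2025, PR 38.06 falls between score 35 (PR 30.9) and 36 (PR 38.5).
Interpolate: 35 + (38.06 − 30.9)/(38.5 − 30.9) × (36 − 35) = 35.9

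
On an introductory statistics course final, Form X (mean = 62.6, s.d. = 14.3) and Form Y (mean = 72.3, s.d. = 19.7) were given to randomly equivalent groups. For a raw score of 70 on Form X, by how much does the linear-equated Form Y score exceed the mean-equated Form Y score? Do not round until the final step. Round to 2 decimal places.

Mean-equated: 70 + (72.3 − 62.6) = 79.70
Linear-equated: (19.7/14.3)(70 − 62.6) + 72.3 = 82.494
Difference = 82.494 − 79.70 = 2.79

2.79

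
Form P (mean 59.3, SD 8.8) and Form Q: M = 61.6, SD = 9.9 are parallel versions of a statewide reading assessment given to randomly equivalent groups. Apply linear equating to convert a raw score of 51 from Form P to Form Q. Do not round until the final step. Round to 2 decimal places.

Linear equating: y = (SD_Y/SD_X)(x − M_X) + M_Y
y = (9.9/8.8)(51 − 59.3) + 61.6
y = 1.125000 × -8.3 + 61.6 = -9.3375 + 61.6 = 52.26

52.26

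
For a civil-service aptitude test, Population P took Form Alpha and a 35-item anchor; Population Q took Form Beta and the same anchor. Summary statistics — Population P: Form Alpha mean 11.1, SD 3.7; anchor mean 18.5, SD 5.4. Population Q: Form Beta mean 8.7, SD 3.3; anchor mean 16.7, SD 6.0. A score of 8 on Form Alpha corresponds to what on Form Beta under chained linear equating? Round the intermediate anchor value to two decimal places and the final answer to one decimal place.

7.2

Form Alpha → anchor (Population P): v = (5.4/3.7)(8 − 11.1) + 18.5 = 13.98
anchor → Form Beta (Population Q): y = (3.3/6.0)(13.98 − 16.7) + 8.7 = 7.2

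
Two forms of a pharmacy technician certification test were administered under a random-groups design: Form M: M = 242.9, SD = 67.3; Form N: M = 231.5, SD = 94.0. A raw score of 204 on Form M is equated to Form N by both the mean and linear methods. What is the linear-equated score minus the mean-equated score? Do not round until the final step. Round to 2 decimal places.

-15.43

Mean-equated: 204 + (231.5 − 242.9) = 192.60
Linear-equated: (94.0/67.3)(204 − 242.9) + 231.5 = 177.167
Difference = 177.167 − 192.60 = -15.43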